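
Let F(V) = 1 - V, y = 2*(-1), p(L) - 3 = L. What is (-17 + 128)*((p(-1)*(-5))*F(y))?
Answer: -3330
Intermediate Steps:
p(L) = 3 + L
y = -2
(-17 + 128)*((p(-1)*(-5))*F(y)) = (-17 + 128)*(((3 - 1)*(-5))*(1 - 1*(-2))) = 111*((2*(-5))*(1 + 2)) = 111*(-10*3) = 111*(-30) = -3330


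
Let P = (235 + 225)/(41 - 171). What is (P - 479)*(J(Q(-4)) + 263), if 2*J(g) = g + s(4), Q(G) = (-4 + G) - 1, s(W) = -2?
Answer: -3230595/26 ≈ -1.2425e+5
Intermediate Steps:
Q(G) = -5 + G
P = -46/13 (P = 460/(-130) = 460*(-1/130) = -46/13 ≈ -3.5385)
J(g) = -1 + g/2 (J(g) = (g - 2)/2 = (-2 + g)/2 = -1 + g/2)
(P - 479)*(J(Q(-4)) + 263) = (-46/13 - 479)*((-1 + (-5 - 4)/2) + 263) = -6273*((-1 + (½)*(-9)) + 263)/13 = -6273*((-1 - 9/2) + 263)/13 = -6273*(-11/2 + 263)/13 = -6273/13*515/2 = -3230595/26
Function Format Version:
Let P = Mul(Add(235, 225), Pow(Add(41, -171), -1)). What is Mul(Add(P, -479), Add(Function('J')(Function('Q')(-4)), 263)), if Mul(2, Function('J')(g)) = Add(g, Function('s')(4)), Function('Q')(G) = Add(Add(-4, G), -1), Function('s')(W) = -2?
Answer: Rational(-3230595, 26) ≈ -1.2425e+5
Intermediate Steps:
Function('Q')(G) = Add(-5, G)
P = Rational(-46, 13) (P = Mul(460, Pow(-130, -1)) = Mul(460, Rational(-1, 130)) = Rational(-46, 13) ≈ -3.5385)
Function('J')(g) = Add(-1, Mul(Rational(1, 2), g)) (Function('J')(g) = Mul(Rational(1, 2), Add(g, -2)) = Mul(Rational(1, 2), Add(-2, g)) = Add(-1, Mul(Rational(1, 2), g)))
Mul(Add(P, -479), Add(Function('J')(Function('Q')(-4)), 263)) = Mul(Add(Rational(-46, 13), -479), Add(Add(-1, Mul(Rational(1, 2), Add(-5, -4))), 263)) = Mul(Rational(-6273, 13), Add(Add(-1, Mul(Rational(1, 2), -9)), 263)) = Mul(Rational(-6273, 13), Add(Add(-1, Rational(-9, 2)), 263)) = Mul(Rational(-6273, 13), Add(Rational(-11, 2), 263)) = Mul(Rational(-6273, 13), Rational(515, 2)) = Rational(-3230595, 26)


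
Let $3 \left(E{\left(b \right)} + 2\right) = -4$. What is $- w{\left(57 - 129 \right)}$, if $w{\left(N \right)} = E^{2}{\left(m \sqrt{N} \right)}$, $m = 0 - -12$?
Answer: $- \frac{100}{9} \approx -11.111$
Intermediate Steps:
$m = 12$ ($m = 0 + 12 = 12$)
$E{\left(b \right)} = - \frac{10}{3}$ ($E{\left(b \right)} = -2 + \frac{1}{3} \left(-4\right) = -2 - \frac{4}{3} = - \frac{10}{3}$)
$w{\left(N \right)} = \frac{100}{9}$ ($w{\left(N \right)} = \left(- \frac{10}{3}\right)^{2} = \frac{100}{9}$)
$- w{\left(57 - 129 \right)} = \left(-1\right) \frac{100}{9} = - \frac{100}{9}$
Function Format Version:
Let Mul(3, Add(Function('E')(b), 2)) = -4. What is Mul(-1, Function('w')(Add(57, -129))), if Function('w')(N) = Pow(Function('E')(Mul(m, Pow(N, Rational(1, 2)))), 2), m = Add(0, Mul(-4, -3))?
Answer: Rational(-100, 9) ≈ -11.111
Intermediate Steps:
m = 12 (m = Add(0, 12) = 12)
Function('E')(b) = Rational(-10, 3) (Function('E')(b) = Add(-2, Mul(Rational(1, 3), -4)) = Add(-2, Rational(-4, 3)) = Rational(-10, 3))
Function('w')(N) = Rational(100, 9) (Function('w')(N) = Pow(Rational(-10, 3), 2) = Rational(100, 9))
Mul(-1, Function('w')(Add(57, -129))) = Mul(-1, Rational(100, 9)) = Rational(-100, 9)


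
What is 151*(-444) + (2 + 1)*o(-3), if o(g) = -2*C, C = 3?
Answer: -67062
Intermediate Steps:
o(g) = -6 (o(g) = -2*3 = -6)
151*(-444) + (2 + 1)*o(-3) = 151*(-444) + (2 + 1)*(-6) = -67044 + 3*(-6) = -67044 - 18 = -67062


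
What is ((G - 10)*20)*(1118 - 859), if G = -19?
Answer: -150220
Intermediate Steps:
((G - 10)*20)*(1118 - 859) = ((-19 - 10)*20)*(1118 - 859) = -29*20*259 = -580*259 = -150220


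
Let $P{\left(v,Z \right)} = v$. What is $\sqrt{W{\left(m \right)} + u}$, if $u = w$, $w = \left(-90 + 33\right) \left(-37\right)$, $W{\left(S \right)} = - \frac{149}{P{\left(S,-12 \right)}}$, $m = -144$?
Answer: $\frac{\sqrt{303845}}{12} \approx 45.935$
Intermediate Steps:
$W{\left(S \right)} = - \frac{149}{S}$
$w = 2109$ ($w = \left(-57\right) \left(-37\right) = 2109$)
$u = 2109$
$\sqrt{W{\left(m \right)} + u} = \sqrt{- \frac{149}{-144} + 2109} = \sqrt{\left(-149\right) \left(- \frac{1}{144}\right) + 2109} = \sqrt{\frac{149}{144} + 2109} = \sqrt{\frac{303845}{144}} = \frac{\sqrt{303845}}{12}$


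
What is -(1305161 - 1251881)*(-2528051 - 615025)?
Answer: 167463089280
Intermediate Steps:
-(1305161 - 1251881)*(-2528051 - 615025) = -53280*(-3143076) = -1*(-167463089280) = 167463089280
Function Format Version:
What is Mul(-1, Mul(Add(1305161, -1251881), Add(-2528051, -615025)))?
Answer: 167463089280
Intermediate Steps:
Mul(-1, Mul(Add(1305161, -1251881), Add(-2528051, -615025))) = Mul(-1, Mul(53280, -3143076)) = Mul(-1, -167463089280) = 167463089280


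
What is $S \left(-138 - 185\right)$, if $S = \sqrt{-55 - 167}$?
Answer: $- 323 i \sqrt{222} \approx - 4812.6 i$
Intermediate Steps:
$S = i \sqrt{222}$ ($S = \sqrt{-222} = i \sqrt{222} \approx 14.9 i$)
$S \left(-138 - 185\right) = i \sqrt{222} \left(-138 - 185\right) = i \sqrt{222} \left(-323\right) = - 323 i \sqrt{222}$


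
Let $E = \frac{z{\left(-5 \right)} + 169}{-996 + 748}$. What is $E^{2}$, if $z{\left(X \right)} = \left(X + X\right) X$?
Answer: $\frac{47961}{61504} \approx 0.7798$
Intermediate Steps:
$z{\left(X \right)} = 2 X^{2}$ ($z{\left(X \right)} = 2 X X = 2 X^{2}$)
$E = - \frac{219}{248}$ ($E = \frac{2 \left(-5\right)^{2} + 169}{-996 + 748} = \frac{2 \cdot 25 + 169}{-248} = \left(50 + 169\right) \left(- \frac{1}{248}\right) = 219 \left(- \frac{1}{248}\right) = - \frac{219}{248} \approx -0.88306$)
$E^{2} = \left(- \frac{219}{248}\right)^{2} = \frac{47961}{61504}$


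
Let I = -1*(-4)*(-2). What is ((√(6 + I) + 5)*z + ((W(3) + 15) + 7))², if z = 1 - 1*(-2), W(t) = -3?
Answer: 1138 + 204*I*√2 ≈ 1138.0 + 288.5*I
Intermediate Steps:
z = 3 (z = 1 + 2 = 3)
I = -8 (I = 4*(-2) = -8)
((√(6 + I) + 5)*z + ((W(3) + 15) + 7))² = ((√(6 - 8) + 5)*3 + ((-3 + 15) + 7))² = ((√(-2) + 5)*3 + (12 + 7))² = ((I*√2 + 5)*3 + 19)² = ((5 + I*√2)*3 + 19)² = ((15 + 3*I*√2) + 19)² = (34 + 3*I*√2)²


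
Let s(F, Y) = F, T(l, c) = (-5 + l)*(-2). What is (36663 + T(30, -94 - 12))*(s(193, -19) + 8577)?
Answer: 321096010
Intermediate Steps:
T(l, c) = 10 - 2*l
(36663 + T(30, -94 - 12))*(s(193, -19) + 8577) = (36663 + (10 - 2*30))*(193 + 8577) = (36663 + (10 - 60))*8770 = (36663 - 50)*8770 = 36613*8770 = 321096010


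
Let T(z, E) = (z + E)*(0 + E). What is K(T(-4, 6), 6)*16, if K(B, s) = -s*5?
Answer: -480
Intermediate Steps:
T(z, E) = E*(E + z) (T(z, E) = (E + z)*E = E*(E + z))
K(B, s) = -5*s
K(T(-4, 6), 6)*16 = -5*6*16 = -30*16 = -480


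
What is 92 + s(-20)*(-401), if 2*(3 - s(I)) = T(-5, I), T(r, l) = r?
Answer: -4227/2 ≈ -2113.5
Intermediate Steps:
s(I) = 11/2 (s(I) = 3 - ½*(-5) = 3 + 5/2 = 11/2)
92 + s(-20)*(-401) = 92 + (11/2)*(-401) = 92 - 4411/2 = -4227/2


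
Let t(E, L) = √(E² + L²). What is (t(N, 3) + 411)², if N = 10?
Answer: (411 + √109)² ≈ 1.7761e+5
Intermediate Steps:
(t(N, 3) + 411)² = (√(10² + 3²) + 411)² = (√(100 + 9) + 411)² = (√109 + 411)² = (411 + √109)²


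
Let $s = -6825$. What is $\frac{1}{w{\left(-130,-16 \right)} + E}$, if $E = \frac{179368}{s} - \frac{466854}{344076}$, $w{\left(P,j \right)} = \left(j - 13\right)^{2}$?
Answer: $\frac{55912350}{45476988671} \approx 0.0012295$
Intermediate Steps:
$w{\left(P,j \right)} = \left(-13 + j\right)^{2}$
$E = - \frac{1545297679}{55912350}$ ($E = \frac{179368}{-6825} - \frac{466854}{344076} = 179368 \left(- \frac{1}{6825}\right) - \frac{77809}{57346} = - \frac{25624}{975} - \frac{77809}{57346} = - \frac{1545297679}{55912350} \approx -27.638$)
$\frac{1}{w{\left(-130,-16 \right)} + E} = \frac{1}{\left(-13 - 16\right)^{2} - \frac{1545297679}{55912350}} = \frac{1}{\left(-29\right)^{2} - \frac{1545297679}{55912350}} = \frac{1}{841 - \frac{1545297679}{55912350}} = \frac{1}{\frac{45476988671}{55912350}} = \frac{55912350}{45476988671}$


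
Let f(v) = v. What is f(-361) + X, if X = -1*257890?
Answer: -258251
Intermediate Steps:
X = -257890
f(-361) + X = -361 - 257890 = -258251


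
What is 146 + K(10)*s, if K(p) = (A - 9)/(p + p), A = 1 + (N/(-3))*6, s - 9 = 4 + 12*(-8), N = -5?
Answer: 1377/10 ≈ 137.70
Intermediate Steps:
s = -83 (s = 9 + (4 + 12*(-8)) = 9 + (4 - 96) = 9 - 92 = -83)
A = 11 (A = 1 - 5/(-3)*6 = 1 - 5*(-1/3)*6 = 1 + (5/3)*6 = 1 + 10 = 11)
K(p) = 1/p (K(p) = (11 - 9)/(p + p) = 2/((2*p)) = 2*(1/(2*p)) = 1/p)
146 + K(10)*s = 146 - 83/10 = 1377/10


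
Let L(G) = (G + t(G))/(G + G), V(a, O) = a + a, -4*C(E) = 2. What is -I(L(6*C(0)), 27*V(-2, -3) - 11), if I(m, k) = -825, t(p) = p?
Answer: 825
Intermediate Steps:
C(E) = -½ (C(E) = -¼*2 = -½)
V(a, O) = 2*a
L(G) = 1 (L(G) = (G + G)/(G + G) = (2*G)/((2*G)) = (2*G)*(1/(2*G)) = 1)
-I(L(6*C(0)), 27*V(-2, -3) - 11) = -1*(-825) = 825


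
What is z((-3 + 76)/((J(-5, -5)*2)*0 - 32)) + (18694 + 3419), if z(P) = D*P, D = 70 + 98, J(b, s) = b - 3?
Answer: 86919/4 ≈ 21730.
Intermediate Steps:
J(b, s) = -3 + b
D = 168
z(P) = 168*P
z((-3 + 76)/((J(-5, -5)*2)*0 - 32)) + (18694 + 3419) = 168*((-3 + 76)/(((-3 - 5)*2)*0 - 32)) + (18694 + 3419) = 168*(73/(-8*2*0 - 32)) + 22113 = 168*(73/(-16*0 - 32)) + 22113 = 168*(73/(0 - 32)) + 22113 = 168*(73/(-32)) + 22113 = 168*(73*(-1/32)) + 22113 = 168*(-73/32) + 22113 = -1533/4 + 22113 = 86919/4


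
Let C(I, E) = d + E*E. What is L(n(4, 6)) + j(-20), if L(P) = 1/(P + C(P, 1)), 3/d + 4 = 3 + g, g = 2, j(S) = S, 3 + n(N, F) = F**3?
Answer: -4339/217 ≈ -19.995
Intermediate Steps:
n(N, F) = -3 + F**3
d = 3 (d = 3/(-4 + (3 + 2)) = 3/(-4 + 5) = 3/1 = 3*1 = 3)
C(I, E) = 3 + E**2 (C(I, E) = 3 + E*E = 3 + E**2)
L(P) = 1/(4 + P) (L(P) = 1/(P + (3 + 1**2)) = 1/(P + (3 + 1)) = 1/(P + 4) = 1/(4 + P))
L(n(4, 6)) + j(-20) = 1/(4 + (-3 + 6**3)) - 20 = 1/(4 + (-3 + 216)) - 20 = 1/(4 + 213) - 20 = 1/217 - 20 = -4339/217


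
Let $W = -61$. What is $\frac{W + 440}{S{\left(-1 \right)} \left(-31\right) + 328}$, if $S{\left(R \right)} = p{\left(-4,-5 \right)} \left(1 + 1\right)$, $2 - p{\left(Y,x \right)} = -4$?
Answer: $- \frac{379}{44} \approx -8.6136$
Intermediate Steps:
$p{\left(Y,x \right)} = 6$ ($p{\left(Y,x \right)} = 2 - -4 = 2 + 4 = 6$)
$S{\left(R \right)} = 12$ ($S{\left(R \right)} = 6 \left(1 + 1\right) = 6 \cdot 2 = 12$)
$\frac{W + 440}{S{\left(-1 \right)} \left(-31\right) + 328} = \frac{-61 + 440}{12 \left(-31\right) + 328} = \frac{379}{-372 + 328} = \frac{379}{-44} = 379 \left(- \frac{1}{44}\right) = - \frac{379}{44}$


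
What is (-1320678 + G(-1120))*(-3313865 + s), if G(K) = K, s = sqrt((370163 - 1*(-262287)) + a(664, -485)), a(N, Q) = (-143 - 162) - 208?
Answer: 4380260129270 - 1321798*sqrt(631937) ≈ 4.3792e+12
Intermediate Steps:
a(N, Q) = -513 (a(N, Q) = -305 - 208 = -513)
s = sqrt(631937) (s = sqrt((370163 - 1*(-262287)) - 513) = sqrt((370163 + 262287) - 513) = sqrt(632450 - 513) = sqrt(631937) ≈ 794.94)
(-1320678 + G(-1120))*(-3313865 + s) = (-1320678 - 1120)*(-3313865 + sqrt(631937)) = -1321798*(-3313865 + sqrt(631937)) = 4380260129270 - 1321798*sqrt(631937)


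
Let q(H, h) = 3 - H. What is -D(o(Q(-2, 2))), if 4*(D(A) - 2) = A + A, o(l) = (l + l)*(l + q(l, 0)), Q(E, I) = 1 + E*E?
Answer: -17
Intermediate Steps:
Q(E, I) = 1 + E²
o(l) = 6*l (o(l) = (l + l)*(l + (3 - l)) = (2*l)*3 = 6*l)
D(A) = 2 + A/2 (D(A) = 2 + (A + A)/4 = 2 + (2*A)/4 = 2 + A/2)
-D(o(Q(-2, 2))) = -(2 + (6*(1 + (-2)²))/2) = -(2 + (6*(1 + 4))/2) = -(2 + (6*5)/2) = -(2 + (½)*30) = -(2 + 15) = -1*17 = -17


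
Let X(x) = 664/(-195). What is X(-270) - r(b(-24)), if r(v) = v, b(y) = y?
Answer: 4016/195 ≈ 20.595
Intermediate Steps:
X(x) = -664/195 (X(x) = 664*(-1/195) = -664/195)
X(-270) - r(b(-24)) = -664/195 - 1*(-24) = -664/195 + 24 = 4016/195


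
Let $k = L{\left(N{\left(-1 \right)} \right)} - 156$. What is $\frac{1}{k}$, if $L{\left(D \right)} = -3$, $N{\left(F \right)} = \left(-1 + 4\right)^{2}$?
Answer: $- \frac{1}{159} \approx -0.0062893$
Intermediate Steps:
$N{\left(F \right)} = 9$ ($N{\left(F \right)} = 3^{2} = 9$)
$k = -159$ ($k = -3 - 156 = -159$)
$\frac{1}{k} = \frac{1}{-159} = - \frac{1}{159}$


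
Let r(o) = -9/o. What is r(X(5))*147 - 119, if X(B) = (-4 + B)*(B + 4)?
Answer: -266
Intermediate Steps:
X(B) = (-4 + B)*(4 + B)
r(X(5))*147 - 119 = -9/(-16 + 5²)*147 - 119 = -9/(-16 + 25)*147 - 119 = -9/9*147 - 119 = -9*⅑*147 - 119 = -1*147 - 119 = -147 - 119 = -266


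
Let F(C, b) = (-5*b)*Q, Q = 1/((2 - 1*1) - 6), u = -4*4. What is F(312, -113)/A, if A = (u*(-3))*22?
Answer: -113/1056 ≈ -0.10701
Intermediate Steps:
u = -16
A = 1056 (A = -16*(-3)*22 = 48*22 = 1056)
Q = -1/5 (Q = 1/((2 - 1) - 6) = 1/(1 - 6) = 1/(-5) = -1/5 ≈ -0.20000)
F(C, b) = b (F(C, b) = -5*b*(-1/5) = b)
F(312, -113)/A = -113/1056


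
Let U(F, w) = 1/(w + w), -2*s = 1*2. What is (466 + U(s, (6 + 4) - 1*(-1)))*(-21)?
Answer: -215313/22 ≈ -9787.0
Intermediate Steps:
s = -1 (s = -2/2 = -1/2*2 = -1)
U(F, w) = 1/(2*w)
(466 + U(s, (6 + 4) - 1*(-1)))*(-21) = (466 + 1/(2*((6 + 4) - 1*(-1))))*(-21) = (466 + 1/(2*(10 + 1)))*(-21) = (466 + (1/2)/11)*(-21) = (466 + (1/2)*(1/11))*(-21) = (466 + 1/22)*(-21) = (10253/22)*(-21) = -215313/22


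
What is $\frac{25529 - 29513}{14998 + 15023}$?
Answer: $- \frac{1328}{10007} \approx -0.13271$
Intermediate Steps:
$\frac{25529 - 29513}{14998 + 15023} = - \frac{3984}{30021} = \left(-3984\right) \frac{1}{30021} = - \frac{1328}{10007}$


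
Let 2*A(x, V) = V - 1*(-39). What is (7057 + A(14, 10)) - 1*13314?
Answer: -12465/2 ≈ -6232.5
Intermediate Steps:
A(x, V) = 39/2 + V/2 (A(x, V) = (V - 1*(-39))/2 = (V + 39)/2 = (39 + V)/2 = 39/2 + V/2)
(7057 + A(14, 10)) - 1*13314 = (7057 + (39/2 + (1/2)*10)) - 1*13314 = (7057 + (39/2 + 5)) - 13314 = (7057 + 49/2) - 13314 = 14163/2 - 13314 = -12465/2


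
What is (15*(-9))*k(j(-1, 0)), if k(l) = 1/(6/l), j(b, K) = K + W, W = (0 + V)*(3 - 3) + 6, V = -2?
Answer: -135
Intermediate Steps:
W = 6 (W = (0 - 2)*(3 - 3) + 6 = -2*0 + 6 = 0 + 6 = 6)
j(b, K) = 6 + K (j(b, K) = K + 6 = 6 + K)
k(l) = l/6
(15*(-9))*k(j(-1, 0)) = (15*(-9))*((6 + 0)/6) = -45*6/2 = -135*1 = -135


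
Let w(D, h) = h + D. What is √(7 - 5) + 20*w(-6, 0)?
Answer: -120 + √2 ≈ -118.59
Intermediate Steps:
w(D, h) = D + h
√(7 - 5) + 20*w(-6, 0) = √(7 - 5) + 20*(-6 + 0) = √2 + 20*(-6) = √2 - 120 = -120 + √2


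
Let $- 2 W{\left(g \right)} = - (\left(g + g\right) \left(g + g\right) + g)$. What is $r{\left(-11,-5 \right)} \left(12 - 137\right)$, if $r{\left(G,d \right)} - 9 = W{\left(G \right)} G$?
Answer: $\frac{648125}{2} \approx 3.2406 \cdot 10^{5}$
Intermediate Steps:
$W{\left(g \right)} = \frac{g}{2} + 2 g^{2}$ ($W{\left(g \right)} = - \frac{\left(-1\right) \left(\left(g + g\right) \left(g + g\right) + g\right)}{2} = - \frac{\left(-1\right) \left(2 g 2 g + g\right)}{2} = - \frac{\left(-1\right) \left(4 g^{2} + g\right)}{2} = - \frac{\left(-1\right) \left(g + 4 g^{2}\right)}{2} = - \frac{- g - 4 g^{2}}{2} = \frac{g}{2} + 2 g^{2}$)
$r{\left(G,d \right)} = 9 + \frac{G^{2} \left(1 + 4 G\right)}{2}$ ($r{\left(G,d \right)} = 9 + \frac{G \left(1 + 4 G\right)}{2} G = 9 + \frac{G^{2} \left(1 + 4 G\right)}{2}$)
$r{\left(-11,-5 \right)} \left(12 - 137\right) = \left(9 + \frac{\left(-11\right)^{2} \left(1 + 4 \left(-11\right)\right)}{2}\right) \left(12 - 137\right) = \left(9 + \frac{1}{2} \cdot 121 \left(1 - 44\right)\right) \left(-125\right) = \left(9 + \frac{1}{2} \cdot 121 \left(-43\right)\right) \left(-125\right) = \left(9 - \frac{5203}{2}\right) \left(-125\right) = \left(- \frac{5185}{2}\right) \left(-125\right) = \frac{648125}{2}$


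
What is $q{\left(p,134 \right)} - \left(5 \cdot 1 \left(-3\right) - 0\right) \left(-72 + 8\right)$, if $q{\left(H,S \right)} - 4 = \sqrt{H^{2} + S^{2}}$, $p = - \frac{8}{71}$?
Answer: $-956 + \frac{2 \sqrt{22629065}}{71} \approx -822.0$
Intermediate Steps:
$p = - \frac{8}{71}$ ($p = \left(-8\right) \frac{1}{71} = - \frac{8}{71} \approx -0.11268$)
$q{\left(H,S \right)} = 4 + \sqrt{H^{2} + S^{2}}$
$q{\left(p,134 \right)} - \left(5 \cdot 1 \left(-3\right) - 0\right) \left(-72 + 8\right) = \left(4 + \sqrt{\left(- \frac{8}{71}\right)^{2} + 134^{2}}\right) - \left(5 \cdot 1 \left(-3\right) - 0\right) \left(-72 + 8\right) = \left(4 + \sqrt{\frac{64}{5041} + 17956}\right) - \left(5 \left(-3\right) + 0\right) \left(-64\right) = \left(4 + \sqrt{\frac{90516260}{5041}}\right) - \left(-15 + 0\right) \left(-64\right) = \left(4 + \frac{2 \sqrt{22629065}}{71}\right) - \left(-15\right) \left(-64\right) = \left(4 + \frac{2 \sqrt{22629065}}{71}\right) - 960 = -956 + \frac{2 \sqrt{22629065}}{71}$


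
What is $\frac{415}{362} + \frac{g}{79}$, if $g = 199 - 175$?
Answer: $\frac{41473}{28598} \approx 1.4502$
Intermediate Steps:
$g = 24$
$\frac{415}{362} + \frac{g}{79} = \frac{415}{362} + \frac{24}{79} = \frac{41473}{28598}$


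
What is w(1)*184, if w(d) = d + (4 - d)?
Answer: 736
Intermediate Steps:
w(d) = 4
w(1)*184 = 4*184 = 736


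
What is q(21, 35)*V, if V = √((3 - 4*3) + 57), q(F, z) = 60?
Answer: 240*√3 ≈ 415.69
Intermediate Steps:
V = 4*√3 (V = √((3 - 12) + 57) = √(-9 + 57) = √48 = 4*√3 ≈ 6.9282)
q(21, 35)*V = 60*(4*√3) = 240*√3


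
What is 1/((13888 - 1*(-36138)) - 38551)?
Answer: 1/11475 ≈ 8.7146e-5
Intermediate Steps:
1/((13888 - 1*(-36138)) - 38551) = 1/((13888 + 36138) - 38551) = 1/(50026 - 38551) = 1/11475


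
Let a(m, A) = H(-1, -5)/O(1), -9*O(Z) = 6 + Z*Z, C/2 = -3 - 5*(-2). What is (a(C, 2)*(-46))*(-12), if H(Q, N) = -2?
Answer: 9936/7 ≈ 1419.4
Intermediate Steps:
C = 14 (C = 2*(-3 - 5*(-2)) = 2*(-3 + 10) = 2*7 = 14)
O(Z) = -⅔ - Z²/9 (O(Z) = -(6 + Z*Z)/9 = -(6 + Z²)/9 = -⅔ - Z²/9)
a(m, A) = 18/7 (a(m, A) = -2/(-⅔ - ⅑*1²) = -2/(-⅔ - ⅑*1) = -2/(-⅔ - ⅑) = -2/(-7/9) = -2*(-9/7) = 18/7)
(a(C, 2)*(-46))*(-12) = ((18/7)*(-46))*(-12) = -828/7*(-12) = 9936/7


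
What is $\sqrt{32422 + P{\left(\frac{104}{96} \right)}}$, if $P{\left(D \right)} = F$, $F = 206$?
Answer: $2 \sqrt{8157} \approx 180.63$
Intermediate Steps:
$P{\left(D \right)} = 206$
$\sqrt{32422 + P{\left(\frac{104}{96} \right)}} = \sqrt{32422 + 206} = \sqrt{32628} = 2 \sqrt{8157}$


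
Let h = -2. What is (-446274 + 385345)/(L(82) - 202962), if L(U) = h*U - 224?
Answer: 60929/203350 ≈ 0.29963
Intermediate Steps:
L(U) = -224 - 2*U (L(U) = -2*U - 224 = -224 - 2*U)
(-446274 + 385345)/(L(82) - 202962) = (-446274 + 385345)/((-224 - 2*82) - 202962) = -60929/((-224 - 164) - 202962) = -60929/(-388 - 202962) = -60929/(-203350) = -60929*(-1/203350) = 60929/203350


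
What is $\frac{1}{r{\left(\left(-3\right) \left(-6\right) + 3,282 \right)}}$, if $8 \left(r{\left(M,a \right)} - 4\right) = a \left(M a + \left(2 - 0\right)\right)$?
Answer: $\frac{1}{208825} \approx 4.7887 \cdot 10^{-6}$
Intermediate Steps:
$r{\left(M,a \right)} = 4 + \frac{a \left(2 + M a\right)}{8}$ ($r{\left(M,a \right)} = 4 + \frac{a \left(M a + \left(2 - 0\right)\right)}{8} = 4 + \frac{a \left(M a + \left(2 + 0\right)\right)}{8} = 4 + \frac{a \left(M a + 2\right)}{8} = 4 + \frac{a \left(2 + M a\right)}{8}$)
$\frac{1}{r{\left(\left(-3\right) \left(-6\right) + 3,282 \right)}} = \frac{1}{4 + \frac{1}{4} \cdot 282 + \frac{\left(\left(-3\right) \left(-6\right) + 3\right) 282^{2}}{8}} = \frac{1}{4 + \frac{141}{2} + \frac{1}{8} \left(18 + 3\right) 79524} = \frac{1}{4 + \frac{141}{2} + \frac{1}{8} \cdot 21 \cdot 79524} = \frac{1}{4 + \frac{141}{2} + \frac{417501}{2}} = \frac{1}{208825}$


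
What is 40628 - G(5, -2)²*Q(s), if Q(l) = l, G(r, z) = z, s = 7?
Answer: 40600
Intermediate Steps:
40628 - G(5, -2)²*Q(s) = 40628 - (-2)²*7 = 40628 - 4*7 = 40628 - 1*28 = 40628 - 28 = 40600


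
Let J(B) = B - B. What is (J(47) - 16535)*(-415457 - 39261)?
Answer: 7518762130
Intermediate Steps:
J(B) = 0
(J(47) - 16535)*(-415457 - 39261) = (0 - 16535)*(-415457 - 39261) = -16535*(-454718) = 7518762130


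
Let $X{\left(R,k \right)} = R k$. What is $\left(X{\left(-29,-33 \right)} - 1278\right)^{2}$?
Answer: $103041$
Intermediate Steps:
$\left(X{\left(-29,-33 \right)} - 1278\right)^{2} = \left(\left(-29\right) \left(-33\right) - 1278\right)^{2} = \left(957 - 1278\right)^{2} = \left(-321\right)^{2} = 103041$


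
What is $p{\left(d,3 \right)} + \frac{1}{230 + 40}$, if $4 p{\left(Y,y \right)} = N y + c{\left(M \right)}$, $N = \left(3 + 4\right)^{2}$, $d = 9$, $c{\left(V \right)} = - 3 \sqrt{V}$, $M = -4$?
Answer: $\frac{19847}{540} - \frac{3 i}{2} \approx 36.754 - 1.5 i$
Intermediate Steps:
$N = 49$ ($N = 7^{2} = 49$)
$p{\left(Y,y \right)} = - \frac{3 i}{2} + \frac{49 y}{4}$ ($p{\left(Y,y \right)} = \frac{49 y - 3 \sqrt{-4}}{4} = \frac{49 y - 3 \cdot 2 i}{4} = \frac{49 y - 6 i}{4} = \frac{- 6 i + 49 y}{4} = - \frac{3 i}{2} + \frac{49 y}{4}$)
$p{\left(d,3 \right)} + \frac{1}{230 + 40} = \left(- \frac{3 i}{2} + \frac{49}{4} \cdot 3\right) + \frac{1}{230 + 40} = \left(- \frac{3 i}{2} + \frac{147}{4}\right) + \frac{1}{270} = \left(\frac{147}{4} - \frac{3 i}{2}\right) + \frac{1}{270} = \frac{19847}{540} - \frac{3 i}{2}$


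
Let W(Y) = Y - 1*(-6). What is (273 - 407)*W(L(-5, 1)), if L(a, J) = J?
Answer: -938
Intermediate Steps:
W(Y) = 6 + Y (W(Y) = Y + 6 = 6 + Y)
(273 - 407)*W(L(-5, 1)) = (273 - 407)*(6 + 1) = -134*7 = -938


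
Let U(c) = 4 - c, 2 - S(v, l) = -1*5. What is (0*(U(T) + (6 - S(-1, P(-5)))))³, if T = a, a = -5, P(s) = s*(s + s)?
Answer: 0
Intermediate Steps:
P(s) = 2*s² (P(s) = s*(2*s) = 2*s²)
S(v, l) = 7 (S(v, l) = 2 - (-1)*5 = 2 - 1*(-5) = 2 + 5 = 7)
T = -5
(0*(U(T) + (6 - S(-1, P(-5)))))³ = (0*((4 - 1*(-5)) + (6 - 1*7)))³ = (0*((4 + 5) + (6 - 7)))³ = (0*(9 - 1))³ = (0*8)³ = 0³ = 0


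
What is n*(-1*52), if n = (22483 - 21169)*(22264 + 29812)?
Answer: -3558248928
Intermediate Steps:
n = 68427864 (n = 1314*52076 = 68427864)
n*(-1*52) = 68427864*(-1*52) = 68427864*(-52) = -3558248928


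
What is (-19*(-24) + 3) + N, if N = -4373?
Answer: -3914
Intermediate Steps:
(-19*(-24) + 3) + N = (-19*(-24) + 3) - 4373 = (456 + 3) - 4373 = 459 - 4373 = -3914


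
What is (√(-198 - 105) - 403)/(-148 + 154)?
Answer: -403/6 + I*√303/6 ≈ -67.167 + 2.9011*I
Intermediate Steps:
(√(-198 - 105) - 403)/(-148 + 154) = (√(-303) - 403)/6 = (I*√303 - 403)*(⅙) = (-403 + I*√303)*(⅙) = -403/6 + I*√303/6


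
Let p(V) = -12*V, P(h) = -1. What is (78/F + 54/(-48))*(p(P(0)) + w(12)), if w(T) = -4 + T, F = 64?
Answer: 15/8 ≈ 1.8750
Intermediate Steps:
(78/F + 54/(-48))*(p(P(0)) + w(12)) = (78/64 + 54/(-48))*(-12*(-1) + (-4 + 12)) = (78*(1/64) + 54*(-1/48))*(12 + 8) = (39/32 - 9/8)*20 = (3/32)*20 = 15/8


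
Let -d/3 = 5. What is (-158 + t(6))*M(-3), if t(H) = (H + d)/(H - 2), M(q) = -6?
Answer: 1923/2 ≈ 961.50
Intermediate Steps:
d = -15 (d = -3*5 = -15)
t(H) = (-15 + H)/(-2 + H) (t(H) = (H - 15)/(H - 2) = (-15 + H)/(-2 + H))
(-158 + t(6))*M(-3) = (-158 + (-15 + 6)/(-2 + 6))*(-6) = (-158 - 9/4)*(-6) = -641/4*(-6) = 1923/2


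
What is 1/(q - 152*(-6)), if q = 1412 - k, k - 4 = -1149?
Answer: 1/3469 ≈ 0.00028827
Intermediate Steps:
k = -1145 (k = 4 - 1149 = -1145)
q = 2557 (q = 1412 - 1*(-1145) = 1412 + 1145 = 2557)
1/(q - 152*(-6)) = 1/(2557 - 152*(-6)) = 1/(2557 + 912) = 1/3469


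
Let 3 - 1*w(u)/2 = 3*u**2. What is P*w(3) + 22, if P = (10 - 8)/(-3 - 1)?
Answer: 46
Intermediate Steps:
P = -1/2 (P = 2/(-4) = 2*(-1/4) = -1/2 ≈ -0.50000)
w(u) = 6 - 6*u**2
P*w(3) + 22 = -(6 - 6*3**2)/2 + 22 = -(6 - 6*9)/2 + 22 = -(6 - 54)/2 + 22 = -1/2*(-48) + 22 = 24 + 22 = 46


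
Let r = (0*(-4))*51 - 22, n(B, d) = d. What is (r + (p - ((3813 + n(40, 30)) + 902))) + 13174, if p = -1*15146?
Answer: -6739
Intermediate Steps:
r = -22 (r = 0*51 - 22 = 0 - 22 = -22)
p = -15146
(r + (p - ((3813 + n(40, 30)) + 902))) + 13174 = (-22 + (-15146 - ((3813 + 30) + 902))) + 13174 = (-22 + (-15146 - (3843 + 902))) + 13174 = (-22 + (-15146 - 1*4745)) + 13174 = (-22 + (-15146 - 4745)) + 13174 = (-22 - 19891) + 13174 = -19913 + 13174 = -6739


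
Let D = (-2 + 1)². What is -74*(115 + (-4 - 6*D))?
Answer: -7770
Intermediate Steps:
D = 1 (D = (-1)² = 1)
-74*(115 + (-4 - 6*D)) = -74*(115 + (-4 - 6*1)) = -74*(115 + (-4 - 6)) = -74*(115 - 10) = -74*105 = -7770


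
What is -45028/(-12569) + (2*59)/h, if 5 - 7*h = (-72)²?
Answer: 222818018/65094851 ≈ 3.4230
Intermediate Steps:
h = -5179/7 (h = 5/7 - ⅐*(-72)² = 5/7 - ⅐*5184 = 5/7 - 5184/7 = -5179/7 ≈ -739.86)
-45028/(-12569) + (2*59)/h = -45028/(-12569) + (2*59)/(-5179/7) = -45028*(-1/12569) + 118*(-7/5179) = 45028/12569 - 826/5179 = 222818018/65094851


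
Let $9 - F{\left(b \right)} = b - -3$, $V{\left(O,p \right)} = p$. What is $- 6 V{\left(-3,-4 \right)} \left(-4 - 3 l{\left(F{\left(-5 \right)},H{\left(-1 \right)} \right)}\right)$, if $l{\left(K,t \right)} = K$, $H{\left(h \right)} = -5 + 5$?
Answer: $-888$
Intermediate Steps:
$F{\left(b \right)} = 6 - b$ ($F{\left(b \right)} = 9 - \left(b - -3\right) = 9 - \left(b + 3\right) = 9 - \left(3 + b\right) = 6 - b$)
$H{\left(h \right)} = 0$
$- 6 V{\left(-3,-4 \right)} \left(-4 - 3 l{\left(F{\left(-5 \right)},H{\left(-1 \right)} \right)}\right) = - 6 \left(- 4 \left(-4 - 3 \left(6 - -5\right)\right)\right) = - 6 \left(- 4 \left(-4 - 3 \left(6 + 5\right)\right)\right) = - 6 \left(- 4 \left(-4 - 33\right)\right) = - 6 \left(\left(-4\right) \left(-37\right)\right) = \left(-6\right) 148 = -888$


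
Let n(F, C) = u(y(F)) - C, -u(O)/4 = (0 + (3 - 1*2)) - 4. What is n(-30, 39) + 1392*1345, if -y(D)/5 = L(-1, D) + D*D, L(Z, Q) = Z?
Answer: 1872213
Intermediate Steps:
y(D) = 5 - 5*D² (y(D) = -5*(-1 + D*D) = -5*(-1 + D²) = 5 - 5*D²)
u(O) = 12 (u(O) = -4*((0 + (3 - 1*2)) - 4) = -4*((0 + (3 - 2)) - 4) = -4*((0 + 1) - 4) = -4*(1 - 4) = -4*(-3) = 12)
n(F, C) = 12 - C
n(-30, 39) + 1392*1345 = (12 - 1*39) + 1392*1345 = (12 - 39) + 1872240 = -27 + 1872240 = 1872213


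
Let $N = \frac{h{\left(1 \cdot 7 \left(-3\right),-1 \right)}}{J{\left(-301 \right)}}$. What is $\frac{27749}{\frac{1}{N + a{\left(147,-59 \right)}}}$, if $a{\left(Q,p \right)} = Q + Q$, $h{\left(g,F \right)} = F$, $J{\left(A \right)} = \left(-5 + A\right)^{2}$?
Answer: $\frac{763901749267}{93636} \approx 8.1582 \cdot 10^{6}$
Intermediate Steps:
$a{\left(Q,p \right)} = 2 Q$
$N = - \frac{1}{93636}$ ($N = - \frac{1}{\left(-5 - 301\right)^{2}} = - \frac{1}{\left(-306\right)^{2}} = - \frac{1}{93636} \approx -1.068 \cdot 10^{-5}$)
$\frac{27749}{\frac{1}{N + a{\left(147,-59 \right)}}} = \frac{27749}{\frac{1}{- \frac{1}{93636} + 2 \cdot 147}} = \frac{27749}{\frac{1}{- \frac{1}{93636} + 294}} = \frac{27749}{\frac{1}{\frac{27528983}{93636}}} = \frac{27749}{\frac{93636}{27528983}} = 27749 \cdot \frac{27528983}{93636} = \frac{763901749267}{93636}$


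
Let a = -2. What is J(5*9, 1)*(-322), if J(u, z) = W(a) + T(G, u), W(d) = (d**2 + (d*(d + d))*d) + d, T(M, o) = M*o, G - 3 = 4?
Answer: -96922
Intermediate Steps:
G = 7 (G = 3 + 4 = 7)
W(d) = d + d**2 + 2*d**3 (W(d) = (d**2 + (d*(2*d))*d) + d = (d**2 + (2*d**2)*d) + d = (d**2 + 2*d**3) + d = d + d**2 + 2*d**3)
J(u, z) = -14 + 7*u (J(u, z) = -2*(1 - 2 + 2*(-2)**2) + 7*u = -2*(1 - 2 + 2*4) + 7*u = -2*(1 - 2 + 8) + 7*u = -2*7 + 7*u = -14 + 7*u)
J(5*9, 1)*(-322) = (-14 + 7*(5*9))*(-322) = (-14 + 7*45)*(-322) = (-14 + 315)*(-322) = 301*(-322) = -96922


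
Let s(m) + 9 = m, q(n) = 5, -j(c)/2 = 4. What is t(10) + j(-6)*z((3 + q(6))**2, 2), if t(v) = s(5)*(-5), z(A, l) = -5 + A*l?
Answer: -964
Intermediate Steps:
j(c) = -8 (j(c) = -2*4 = -8)
s(m) = -9 + m
t(v) = 20 (t(v) = (-9 + 5)*(-5) = -4*(-5) = 20)
t(10) + j(-6)*z((3 + q(6))**2, 2) = 20 - 8*(-5 + (3 + 5)**2*2) = 20 - 8*(-5 + 8**2*2) = 20 - 8*(-5 + 64*2) = 20 - 8*(-5 + 128) = 20 - 8*123 = 20 - 984 = -964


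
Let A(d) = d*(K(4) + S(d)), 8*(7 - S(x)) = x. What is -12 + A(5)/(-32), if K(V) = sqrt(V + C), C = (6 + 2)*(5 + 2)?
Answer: -3327/256 - 5*sqrt(15)/16 ≈ -14.206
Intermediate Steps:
S(x) = 7 - x/8
C = 56 (C = 8*7 = 56)
K(V) = sqrt(56 + V) (K(V) = sqrt(V + 56) = sqrt(56 + V))
A(d) = d*(7 + 2*sqrt(15) - d/8) (A(d) = d*(sqrt(56 + 4) + (7 - d/8)) = d*(sqrt(60) + (7 - d/8)) = d*(2*sqrt(15) + (7 - d/8)) = d*(7 + 2*sqrt(15) - d/8))
-12 + A(5)/(-32) = -12 + ((1/8)*5*(56 - 1*5 + 16*sqrt(15)))/(-32) = -12 + ((1/8)*5*(56 - 5 + 16*sqrt(15)))*(-1/32) = -12 + ((1/8)*5*(51 + 16*sqrt(15)))*(-1/32) = -12 + (255/8 + 10*sqrt(15))*(-1/32) = -12 + (-255/256 - 5*sqrt(15)/16) = -3327/256 - 5*sqrt(15)/16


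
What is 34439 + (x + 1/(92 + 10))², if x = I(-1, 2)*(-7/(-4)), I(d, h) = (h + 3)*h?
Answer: 90373288/2601 ≈ 34746.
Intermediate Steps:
I(d, h) = h*(3 + h) (I(d, h) = (3 + h)*h = h*(3 + h))
x = 35/2 (x = (2*(3 + 2))*(-7/(-4)) = (2*5)*(-7*(-¼)) = 10*(7/4) = 35/2 ≈ 17.500)
34439 + (x + 1/(92 + 10))² = 34439 + (35/2 + 1/(92 + 10))² = 34439 + (35/2 + 1/102)² = 34439 + (893/51)² = 34439 + 797449/2601 = 90373288/2601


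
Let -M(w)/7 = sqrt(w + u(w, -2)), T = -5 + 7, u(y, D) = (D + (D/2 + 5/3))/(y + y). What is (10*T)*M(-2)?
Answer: -140*I*sqrt(15)/3 ≈ -180.74*I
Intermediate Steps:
u(y, D) = (5/3 + 3*D/2)/(2*y) (u(y, D) = (D + (D*(1/2) + 5*(1/3)))/((2*y)) = (D + (D/2 + 5/3))*(1/(2*y)) = (D + (5/3 + D/2))*(1/(2*y)) = (5/3 + 3*D/2)*(1/(2*y)) = (5/3 + 3*D/2)/(2*y))
T = 2
M(w) = -7*sqrt(w - 2/(3*w)) (M(w) = -7*sqrt(w + (10 + 9*(-2))/(12*w)) = -7*sqrt(w + (10 - 18)/(12*w)) = -7*sqrt(w + (1/12)*(-8)/w) = -7*sqrt(w - 2/(3*w)))
(10*T)*M(-2) = (10*2)*(-7*sqrt(-6/(-2) + 9*(-2))/3) = 20*(-7*sqrt(-6*(-1/2) - 18)/3) = 20*(-7*sqrt(3 - 18)/3) = 20*(-7*I*sqrt(15)/3) = -140*I*sqrt(15)/3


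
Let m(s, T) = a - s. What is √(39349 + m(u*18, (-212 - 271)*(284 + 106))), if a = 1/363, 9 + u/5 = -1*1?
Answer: 26*√64839/33 ≈ 200.62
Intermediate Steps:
u = -50 (u = -45 + 5*(-1*1) = -45 + 5*(-1) = -45 - 5 = -50)
a = 1/363 ≈ 0.0027548
m(s, T) = 1/363 - s
√(39349 + m(u*18, (-212 - 271)*(284 + 106))) = √(39349 + (1/363 - (-50)*18)) = √(39349 + (1/363 - 1*(-900))) = √(39349 + (1/363 + 900)) = √(39349 + 326701/363) = √(14610388/363) = 26*√64839/33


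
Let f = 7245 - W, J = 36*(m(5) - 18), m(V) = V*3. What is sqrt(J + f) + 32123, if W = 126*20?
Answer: 32123 + 9*sqrt(57) ≈ 32191.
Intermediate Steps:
W = 2520
m(V) = 3*V
J = -108 (J = 36*(3*5 - 18) = 36*(15 - 18) = 36*(-3) = -108)
f = 4725 (f = 7245 - 1*2520 = 7245 - 2520 = 4725)
sqrt(J + f) + 32123 = sqrt(-108 + 4725) + 32123 = sqrt(4617) + 32123 = 9*sqrt(57) + 32123 = 32123 + 9*sqrt(57)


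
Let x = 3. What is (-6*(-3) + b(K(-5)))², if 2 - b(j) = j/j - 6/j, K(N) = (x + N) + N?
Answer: 16129/49 ≈ 329.16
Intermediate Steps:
K(N) = 3 + 2*N (K(N) = (3 + N) + N = 3 + 2*N)
b(j) = 1 + 6/j (b(j) = 2 - (j/j - 6/j) = 2 - (1 - 6/j) = 2 + (-1 + 6/j) = 1 + 6/j)
(-6*(-3) + b(K(-5)))² = (-6*(-3) + (6 + (3 + 2*(-5)))/(3 + 2*(-5)))² = (18 + (6 + (3 - 10))/(3 - 10))² = (18 + (6 - 7)/(-7))² = (18 - ⅐*(-1))² = (18 + ⅐)² = (127/7)² = 16129/49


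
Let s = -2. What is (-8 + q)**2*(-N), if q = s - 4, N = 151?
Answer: -29596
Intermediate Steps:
q = -6 (q = -2 - 4 = -6)
(-8 + q)**2*(-N) = (-8 - 6)**2*(-1*151) = (-14)**2*(-151) = 196*(-151) = -29596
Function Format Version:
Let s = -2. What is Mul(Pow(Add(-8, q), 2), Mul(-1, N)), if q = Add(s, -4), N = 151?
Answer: -29596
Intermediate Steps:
q = -6 (q = Add(-2, -4) = -6)
Mul(Pow(Add(-8, q), 2), Mul(-1, N)) = Mul(Pow(Add(-8, -6), 2), Mul(-1, 151)) = Mul(Pow(-14, 2), -151) = Mul(196, -151) = -29596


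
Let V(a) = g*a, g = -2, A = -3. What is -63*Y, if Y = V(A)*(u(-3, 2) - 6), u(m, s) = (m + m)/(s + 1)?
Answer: 3024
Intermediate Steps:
u(m, s) = 2*m/(1 + s) (u(m, s) = (2*m)/(1 + s) = 2*m/(1 + s))
V(a) = -2*a
Y = -48 (Y = (-2*(-3))*(2*(-3)/(1 + 2) - 6) = 6*(2*(-3)/3 - 6) = 6*(2*(-3)*(⅓) - 6) = 6*(-2 - 6) = 6*(-8) = -48)
-63*Y = -63*(-48) = 3024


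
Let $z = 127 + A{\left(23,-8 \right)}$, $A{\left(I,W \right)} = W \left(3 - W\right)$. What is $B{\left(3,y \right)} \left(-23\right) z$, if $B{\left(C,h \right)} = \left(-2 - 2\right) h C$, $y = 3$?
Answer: $32292$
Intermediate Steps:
$B{\left(C,h \right)} = - 4 C h$
$z = 39$ ($z = 127 - 8 \left(3 - -8\right) = 127 - 8 \left(3 + 8\right) = 127 - 88 = 39$)
$B{\left(3,y \right)} \left(-23\right) z = \left(-4\right) 3 \cdot 3 \left(-23\right) 39 = \left(-36\right) \left(-23\right) 39 = 828 \cdot 39 = 32292$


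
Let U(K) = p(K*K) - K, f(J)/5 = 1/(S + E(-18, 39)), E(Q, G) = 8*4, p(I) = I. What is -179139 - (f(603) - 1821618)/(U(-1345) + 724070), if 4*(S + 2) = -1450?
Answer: -15096006249271/84270130 ≈ -1.7914e+5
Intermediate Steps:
E(Q, G) = 32
S = -729/2 (S = -2 + (¼)*(-1450) = -2 - 725/2 = -729/2 ≈ -364.50)
f(J) = -2/133 (f(J) = 5/(-729/2 + 32) = 5/(-665/2) = 5*(-2/665) = -2/133)
U(K) = K² - K (U(K) = K*K - K = K² - K)
-179139 - (f(603) - 1821618)/(U(-1345) + 724070) = -179139 - (-2/133 - 1821618)/(-1345*(-1 - 1345) + 724070) = -179139 - (-242275196)/(133*(-1345*(-1346) + 724070)) = -179139 - (-242275196)/(133*(1810370 + 724070)) = -179139 - (-242275196)/(133*2534440) = -179139 - 1*(-60568799/84270130) = -179139 + 60568799/84270130 = -15096006249271/84270130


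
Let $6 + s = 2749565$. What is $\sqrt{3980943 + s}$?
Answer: $\sqrt{6730502} \approx 2594.3$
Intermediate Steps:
$s = 2749559$ ($s = -6 + 2749565 = 2749559$)
$\sqrt{3980943 + s} = \sqrt{3980943 + 2749559} = \sqrt{6730502}$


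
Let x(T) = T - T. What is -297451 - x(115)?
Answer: -297451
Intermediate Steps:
x(T) = 0
-297451 - x(115) = -297451 - 1*0 = -297451 + 0 = -297451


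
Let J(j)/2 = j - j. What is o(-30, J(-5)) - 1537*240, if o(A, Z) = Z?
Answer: -368880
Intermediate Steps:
J(j) = 0 (J(j) = 2*(j - j) = 2*0 = 0)
o(-30, J(-5)) - 1537*240 = 0 - 1537*240 = 0 - 368880 = -368880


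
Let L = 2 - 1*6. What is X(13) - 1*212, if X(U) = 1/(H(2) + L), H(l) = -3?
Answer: -1485/7 ≈ -212.14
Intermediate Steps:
L = -4 (L = 2 - 6 = -4)
X(U) = -1/7 (X(U) = 1/(-3 - 4) = 1/(-7) = -1/7)
X(13) - 1*212 = -1/7 - 1*212 = -1/7 - 212 = -1485/7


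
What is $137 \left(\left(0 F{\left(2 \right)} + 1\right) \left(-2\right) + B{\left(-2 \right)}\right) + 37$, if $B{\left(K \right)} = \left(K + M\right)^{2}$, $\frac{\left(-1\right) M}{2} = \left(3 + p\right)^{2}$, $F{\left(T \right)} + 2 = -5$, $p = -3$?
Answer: $311$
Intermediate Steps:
$F{\left(T \right)} = -7$ ($F{\left(T \right)} = -2 - 5 = -7$)
$M = 0$ ($M = - 2 \left(3 - 3\right)^{2} = - 2 \cdot 0^{2} = \left(-2\right) 0 = 0$)
$B{\left(K \right)} = K^{2}$ ($B{\left(K \right)} = \left(K + 0\right)^{2} = K^{2}$)
$137 \left(\left(0 F{\left(2 \right)} + 1\right) \left(-2\right) + B{\left(-2 \right)}\right) + 37 = 137 \left(\left(0 \left(-7\right) + 1\right) \left(-2\right) + \left(-2\right)^{2}\right) + 37 = 137 \left(\left(0 + 1\right) \left(-2\right) + 4\right) + 37 = 137 \left(1 \left(-2\right) + 4\right) + 37 = 137 \left(-2 + 4\right) + 37 = 137 \cdot 2 + 37 = 274 + 37 = 311$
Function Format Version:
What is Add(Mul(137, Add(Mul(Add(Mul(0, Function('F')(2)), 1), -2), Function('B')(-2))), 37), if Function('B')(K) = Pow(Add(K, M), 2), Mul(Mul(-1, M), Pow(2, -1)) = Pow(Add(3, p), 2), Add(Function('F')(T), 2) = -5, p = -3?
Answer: 311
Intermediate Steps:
Function('F')(T) = -7 (Function('F')(T) = Add(-2, -5) = -7)
M = 0 (M = Mul(-2, Pow(Add(3, -3), 2)) = Mul(-2, Pow(0, 2)) = Mul(-2, 0) = 0)
Function('B')(K) = Pow(K, 2) (Function('B')(K) = Pow(Add(K, 0), 2) = Pow(K, 2))
Add(Mul(137, Add(Mul(Add(Mul(0, Function('F')(2)), 1), -2), Function('B')(-2))), 37) = Add(Mul(137, Add(Mul(Add(Mul(0, -7), 1), -2), Pow(-2, 2))), 37) = Add(Mul(137, Add(Mul(Add(0, 1), -2), 4)), 37) = Add(Mul(137, Add(Mul(1, -2), 4)), 37) = Add(Mul(137, Add(-2, 4)), 37) = Add(Mul(137, 2), 37) = Add(274, 37) = 311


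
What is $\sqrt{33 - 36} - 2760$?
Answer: $-2760 + i \sqrt{3} \approx -2760.0 + 1.732 i$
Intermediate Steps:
$\sqrt{33 - 36} - 2760 = \sqrt{-3} - 2760 = i \sqrt{3} - 2760 = -2760 + i \sqrt{3}$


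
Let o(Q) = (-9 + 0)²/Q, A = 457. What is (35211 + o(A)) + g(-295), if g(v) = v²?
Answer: 55861933/457 ≈ 1.2224e+5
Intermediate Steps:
o(Q) = 81/Q (o(Q) = (-9)²/Q = 81/Q)
(35211 + o(A)) + g(-295) = (35211 + 81/457) + (-295)² = (35211 + 81*(1/457)) + 87025 = (35211 + 81/457) + 87025 = 16091508/457 + 87025 = 55861933/457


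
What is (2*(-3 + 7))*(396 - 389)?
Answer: 56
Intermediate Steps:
(2*(-3 + 7))*(396 - 389) = (2*4)*7 = 8*7 = 56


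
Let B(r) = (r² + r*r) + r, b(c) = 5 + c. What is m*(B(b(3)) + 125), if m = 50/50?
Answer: 261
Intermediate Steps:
B(r) = r + 2*r² (B(r) = (r² + r²) + r = 2*r² + r = r + 2*r²)
m = 1 (m = 50*(1/50) = 1)
m*(B(b(3)) + 125) = 1*((5 + 3)*(1 + 2*(5 + 3)) + 125) = 1*(8*(1 + 2*8) + 125) = 1*(8*(1 + 16) + 125) = 1*(8*17 + 125) = 1*(136 + 125) = 1*261 = 261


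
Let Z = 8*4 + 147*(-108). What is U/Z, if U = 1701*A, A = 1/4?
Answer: -1701/63376 ≈ -0.026840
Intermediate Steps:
A = 1/4 (A = 1*(1/4) = 1/4 ≈ 0.25000)
U = 1701/4 (U = 1701*(1/4) = 1701/4 ≈ 425.25)
Z = -15844 (Z = 32 - 15876 = -15844)
U/Z = (1701/4)/(-15844) = (1701/4)*(-1/15844) = -1701/63376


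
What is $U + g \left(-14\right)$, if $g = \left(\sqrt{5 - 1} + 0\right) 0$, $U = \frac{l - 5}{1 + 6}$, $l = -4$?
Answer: $- \frac{9}{7} \approx -1.2857$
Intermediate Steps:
$U = - \frac{9}{7}$ ($U = \frac{-4 - 5}{1 + 6} = - \frac{9}{7} \approx -1.2857$)
$g = 0$ ($g = \left(\sqrt{4} + 0\right) 0 = \left(2 + 0\right) 0 = 2 \cdot 0 = 0$)
$U + g \left(-14\right) = - \frac{9}{7} + 0 \left(-14\right) = - \frac{9}{7} + 0 = - \frac{9}{7}$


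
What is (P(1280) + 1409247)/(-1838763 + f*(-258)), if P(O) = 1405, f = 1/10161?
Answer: -4777878324/6227890367 ≈ -0.76717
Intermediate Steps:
f = 1/10161 ≈ 9.8416e-5
(P(1280) + 1409247)/(-1838763 + f*(-258)) = (1405 + 1409247)/(-1838763 + (1/10161)*(-258)) = 1410652/(-1838763 - 86/3387) = 1410652/(-6227890367/3387) = 1410652*(-3387/6227890367) = -4777878324/6227890367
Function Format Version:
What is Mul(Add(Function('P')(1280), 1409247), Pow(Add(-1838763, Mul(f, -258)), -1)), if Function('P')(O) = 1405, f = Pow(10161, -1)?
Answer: Rational(-4777878324, 6227890367) ≈ -0.76717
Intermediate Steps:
f = Rational(1, 10161) ≈ 9.8416e-5
Mul(Add(Function('P')(1280), 1409247), Pow(Add(-1838763, Mul(f, -258)), -1)) = Mul(Add(1405, 1409247), Pow(Add(-1838763, Mul(Rational(1, 10161), -258)), -1)) = Mul(1410652, Pow(Add(-1838763, Rational(-86, 3387)), -1)) = Mul(1410652, Pow(Rational(-6227890367, 3387), -1)) = Mul(1410652, Rational(-3387, 6227890367)) = Rational(-4777878324, 6227890367)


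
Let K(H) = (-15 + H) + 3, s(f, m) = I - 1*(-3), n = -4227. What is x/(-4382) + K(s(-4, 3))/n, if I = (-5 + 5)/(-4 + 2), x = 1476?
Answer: -1033269/3087119 ≈ -0.33470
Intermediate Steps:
I = 0 (I = 0/(-2) = 0*(-1/2) = 0)
s(f, m) = 3 (s(f, m) = 0 - 1*(-3) = 0 + 3 = 3)
K(H) = -12 + H
x/(-4382) + K(s(-4, 3))/n = 1476/(-4382) + (-12 + 3)/(-4227) = 1476*(-1/4382) - 9*(-1/4227) = -738/2191 + 3/1409 = -1033269/3087119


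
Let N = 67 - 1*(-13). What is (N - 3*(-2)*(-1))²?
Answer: 5476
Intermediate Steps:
N = 80 (N = 67 + 13 = 80)
(N - 3*(-2)*(-1))² = (80 - 3*(-2)*(-1))² = (80 + 6*(-1))² = (80 - 6)² = 74² = 5476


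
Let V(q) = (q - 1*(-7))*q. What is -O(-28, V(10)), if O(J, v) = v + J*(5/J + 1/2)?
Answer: -161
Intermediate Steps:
V(q) = q*(7 + q) (V(q) = (q + 7)*q = (7 + q)*q = q*(7 + q))
O(J, v) = v + J*(1/2 + 5/J) (O(J, v) = v + J*(5/J + 1*(1/2)) = v + J*(5/J + 1/2) = v + J*(1/2 + 5/J))
-O(-28, V(10)) = -(5 + 10*(7 + 10) + (1/2)*(-28)) = -(5 + 10*17 - 14) = -(5 + 170 - 14) = -1*161 = -161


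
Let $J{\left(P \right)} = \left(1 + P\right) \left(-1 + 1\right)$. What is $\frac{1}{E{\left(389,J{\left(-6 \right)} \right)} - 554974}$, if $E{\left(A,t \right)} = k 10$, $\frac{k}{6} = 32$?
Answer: $- \frac{1}{553054} \approx -1.8081 \cdot 10^{-6}$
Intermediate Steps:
$k = 192$ ($k = 6 \cdot 32 = 192$)
$J{\left(P \right)} = 0$ ($J{\left(P \right)} = \left(1 + P\right) 0 = 0$)
$E{\left(A,t \right)} = 1920$ ($E{\left(A,t \right)} = 192 \cdot 10 = 1920$)
$\frac{1}{E{\left(389,J{\left(-6 \right)} \right)} - 554974} = \frac{1}{1920 - 554974} = \frac{1}{-553054} = - \frac{1}{553054}$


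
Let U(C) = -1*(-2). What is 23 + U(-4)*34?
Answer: 91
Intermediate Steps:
U(C) = 2
23 + U(-4)*34 = 23 + 2*34 = 23 + 68 = 91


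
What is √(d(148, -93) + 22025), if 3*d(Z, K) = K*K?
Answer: 2*√6227 ≈ 157.82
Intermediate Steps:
d(Z, K) = K²/3 (d(Z, K) = (K*K)/3 = K²/3)
√(d(148, -93) + 22025) = √((⅓)*(-93)² + 22025) = √((⅓)*8649 + 22025) = √(2883 + 22025) = √24908 = 2*√6227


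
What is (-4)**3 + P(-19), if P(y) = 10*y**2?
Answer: 3546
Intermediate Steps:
(-4)**3 + P(-19) = (-4)**3 + 10*(-19)**2 = -64 + 10*361 = -64 + 3610 = 3546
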